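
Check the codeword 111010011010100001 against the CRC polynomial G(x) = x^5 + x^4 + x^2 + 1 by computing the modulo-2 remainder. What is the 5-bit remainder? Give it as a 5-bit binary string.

Modulo-2 division of 111010011010100001 by 110101:
  pos 0: 111010 XOR 110101 = 001111
  pos 2: 111101 XOR 110101 = 001000
  pos 4: 100010 XOR 110101 = 010111
  pos 5: 101111 XOR 110101 = 011010
  pos 6: 110100 XOR 110101 = 000001
  pos 11: 110000 XOR 110101 = 000101
Remainder = 01011 (nonzero — an error is detected).

01011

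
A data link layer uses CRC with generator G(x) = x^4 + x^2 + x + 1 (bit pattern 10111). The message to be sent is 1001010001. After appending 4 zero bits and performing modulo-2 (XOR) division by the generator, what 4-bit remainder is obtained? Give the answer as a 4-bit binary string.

0110

Append 4 zeros: 10010100010000. Divide by 10111 (XOR where the leading bit is 1):
  pos 0: 10010 XOR 10111 = 00101
  pos 2: 10110 XOR 10111 = 00001
  pos 6: 10010 XOR 10111 = 00101
  pos 8: 10100 XOR 10111 = 00011
Remainder (last 4 bits) = 0110. This is the CRC / FCS.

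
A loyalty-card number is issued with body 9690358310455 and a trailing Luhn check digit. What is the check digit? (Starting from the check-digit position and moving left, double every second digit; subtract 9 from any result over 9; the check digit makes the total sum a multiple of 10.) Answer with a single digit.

9

Partial digits right→left: 5 5 4 0 1 3 8 5 3 0 9 6 9
Double every second digit counting from the check-digit position (so the 1st, 3rd, 5th, ... of the partial from the right).
  doubled (with −9 where >9): 1 8 2 7 6 9 9 → sum 42
  kept as-is: 5 0 3 5 0 6 → sum 19
Total = 42 + 19 = 61.
Check digit = (10 − (61 mod 10)) mod 10 = 9.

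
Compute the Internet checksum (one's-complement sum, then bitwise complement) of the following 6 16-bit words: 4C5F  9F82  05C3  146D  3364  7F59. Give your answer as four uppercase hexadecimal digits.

4730

One's-complement addition (fold any carry out of bit 15 back into bit 0):
  0x4C5F + 0x9F82 = 0x0EBE1
  0xEBE1 + 0x05C3 = 0x0F1A4
  0xF1A4 + 0x146D = 0x10611 → wrap carry → 0x0612
  0x0612 + 0x3364 = 0x03976
  0x3976 + 0x7F59 = 0x0B8CF
One's-complement sum = 0xB8CF.
Checksum = ~0xB8CF & 0xFFFF = 0x4730.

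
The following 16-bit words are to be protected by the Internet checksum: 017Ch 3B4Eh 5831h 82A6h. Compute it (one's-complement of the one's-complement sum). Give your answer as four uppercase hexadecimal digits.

E85D

One's-complement addition (fold any carry out of bit 15 back into bit 0):
  0x017C + 0x3B4E = 0x03CCA
  0x3CCA + 0x5831 = 0x094FB
  0x94FB + 0x82A6 = 0x117A1 → wrap carry → 0x17A2
One's-complement sum = 0x17A2.
Checksum = ~0x17A2 & 0xFFFF = 0xE85D.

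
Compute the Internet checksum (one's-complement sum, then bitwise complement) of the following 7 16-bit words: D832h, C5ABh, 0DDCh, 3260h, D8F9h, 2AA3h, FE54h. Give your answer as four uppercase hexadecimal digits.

One's-complement addition (fold any carry out of bit 15 back into bit 0):
  0xD832 + 0xC5AB = 0x19DDD → wrap carry → 0x9DDE
  0x9DDE + 0x0DDC = 0x0ABBA
  0xABBA + 0x3260 = 0x0DE1A
  0xDE1A + 0xD8F9 = 0x1B713 → wrap carry → 0xB714
  0xB714 + 0x2AA3 = 0x0E1B7
  0xE1B7 + 0xFE54 = 0x1E00B → wrap carry → 0xE00C
One's-complement sum = 0xE00C.
Checksum = ~0xE00C & 0xFFFF = 0x1FF3.

1FF3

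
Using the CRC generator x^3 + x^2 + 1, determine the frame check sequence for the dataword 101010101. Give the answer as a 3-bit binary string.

100

Append 3 zeros: 101010101000. Divide by 1101 (XOR where the leading bit is 1):
  pos 0: 1010 XOR 1101 = 0111
  pos 1: 1111 XOR 1101 = 0010
  pos 3: 1001 XOR 1101 = 0100
  pos 4: 1000 XOR 1101 = 0101
  pos 5: 1011 XOR 1101 = 0110
  pos 6: 1100 XOR 1101 = 0001
Remainder (last 3 bits) = 100. This is the CRC / FCS.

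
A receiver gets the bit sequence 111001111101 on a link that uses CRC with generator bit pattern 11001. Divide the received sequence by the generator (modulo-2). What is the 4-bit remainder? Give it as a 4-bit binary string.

0010

Modulo-2 division of 111001111101 by 11001:
  pos 0: 11100 XOR 11001 = 00101
  pos 2: 10111 XOR 11001 = 01110
  pos 3: 11101 XOR 11001 = 00100
  pos 5: 10011 XOR 11001 = 01010
  pos 6: 10100 XOR 11001 = 01101
  pos 7: 11011 XOR 11001 = 00010
Remainder = 0010 (nonzero — an error is detected).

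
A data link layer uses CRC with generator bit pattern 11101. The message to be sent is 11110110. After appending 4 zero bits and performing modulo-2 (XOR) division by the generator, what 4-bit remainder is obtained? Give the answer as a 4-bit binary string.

1010

Append 4 zeros: 111101100000. Divide by 11101 (XOR where the leading bit is 1):
  pos 0: 11110 XOR 11101 = 00011
  pos 3: 11110 XOR 11101 = 00011
  pos 6: 11000 XOR 11101 = 00101
Remainder (last 4 bits) = 1010. This is the CRC / FCS.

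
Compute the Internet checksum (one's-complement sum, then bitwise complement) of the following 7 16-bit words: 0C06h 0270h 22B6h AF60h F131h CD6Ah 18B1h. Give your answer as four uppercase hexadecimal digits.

4825

One's-complement addition (fold any carry out of bit 15 back into bit 0):
  0x0C06 + 0x0270 = 0x00E76
  0x0E76 + 0x22B6 = 0x0312C
  0x312C + 0xAF60 = 0x0E08C
  0xE08C + 0xF131 = 0x1D1BD → wrap carry → 0xD1BE
  0xD1BE + 0xCD6A = 0x19F28 → wrap carry → 0x9F29
  0x9F29 + 0x18B1 = 0x0B7DA
One's-complement sum = 0xB7DA.
Checksum = ~0xB7DA & 0xFFFF = 0x4825.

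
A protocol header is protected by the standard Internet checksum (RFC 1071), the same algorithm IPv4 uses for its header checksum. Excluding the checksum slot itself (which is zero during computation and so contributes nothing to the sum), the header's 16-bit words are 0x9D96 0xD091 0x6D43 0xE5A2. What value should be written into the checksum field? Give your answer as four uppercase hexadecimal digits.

One's-complement addition (fold any carry out of bit 15 back into bit 0):
  0x9D96 + 0xD091 = 0x16E27 → wrap carry → 0x6E28
  0x6E28 + 0x6D43 = 0x0DB6B
  0xDB6B + 0xE5A2 = 0x1C10D → wrap carry → 0xC10E
One's-complement sum = 0xC10E.
Checksum = ~0xC10E & 0xFFFF = 0x3EF1.

3EF1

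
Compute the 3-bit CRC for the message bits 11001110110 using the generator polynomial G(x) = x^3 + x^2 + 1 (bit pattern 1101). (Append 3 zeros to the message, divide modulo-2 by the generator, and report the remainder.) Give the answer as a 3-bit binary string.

110

Append 3 zeros: 11001110110000. Divide by 1101 (XOR where the leading bit is 1):
  pos 0: 1100 XOR 1101 = 0001
  pos 3: 1111 XOR 1101 = 0010
  pos 5: 1001 XOR 1101 = 0100
  pos 6: 1001 XOR 1101 = 0100
  pos 7: 1000 XOR 1101 = 0101
  pos 8: 1010 XOR 1101 = 0111
  pos 9: 1110 XOR 1101 = 0011
Remainder (last 3 bits) = 110. This is the CRC / FCS.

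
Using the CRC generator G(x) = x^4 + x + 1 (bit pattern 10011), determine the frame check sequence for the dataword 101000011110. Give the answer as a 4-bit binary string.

1000

Append 4 zeros: 1010000111100000. Divide by 10011 (XOR where the leading bit is 1):
  pos 0: 10100 XOR 10011 = 00111
  pos 2: 11100 XOR 10011 = 01111
  pos 3: 11111 XOR 10011 = 01100
  pos 4: 11001 XOR 10011 = 01010
  pos 5: 10101 XOR 10011 = 00110
  pos 7: 11010 XOR 10011 = 01001
  pos 8: 10010 XOR 10011 = 00001
Remainder (last 4 bits) = 1000. This is the CRC / FCS.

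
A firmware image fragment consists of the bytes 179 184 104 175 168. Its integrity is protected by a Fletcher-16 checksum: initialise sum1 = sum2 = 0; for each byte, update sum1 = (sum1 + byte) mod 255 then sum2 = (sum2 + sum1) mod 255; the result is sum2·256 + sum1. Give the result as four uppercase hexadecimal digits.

Running sums (mod 255):
  after byte 0 (179): sum1=179, sum2=179
  after byte 1 (184): sum1=108, sum2=32
  after byte 2 (104): sum1=212, sum2=244
  after byte 3 (175): sum1=132, sum2=121
  after byte 4 (168): sum1=45, sum2=166
Checksum = sum2·256 + sum1 = 166·256 + 45 = 42541 = 0xA62D.

A62D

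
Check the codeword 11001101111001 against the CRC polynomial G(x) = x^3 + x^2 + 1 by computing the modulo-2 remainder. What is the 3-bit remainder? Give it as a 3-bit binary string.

Modulo-2 division of 11001101111001 by 1101:
  pos 0: 1100 XOR 1101 = 0001
  pos 3: 1110 XOR 1101 = 0011
  pos 5: 1111 XOR 1101 = 0010
  pos 7: 1011 XOR 1101 = 0110
  pos 8: 1100 XOR 1101 = 0001
Remainder = 101 (nonzero — an error is detected).

101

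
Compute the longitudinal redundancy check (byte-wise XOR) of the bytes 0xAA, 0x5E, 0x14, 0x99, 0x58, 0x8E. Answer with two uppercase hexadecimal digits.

AF

XOR the bytes together:
  start with 0xAA
  0xAA ⊕ 0x5E = 0xF4
  0xF4 ⊕ 0x14 = 0xE0
  0xE0 ⊕ 0x99 = 0x79
  0x79 ⊕ 0x58 = 0x21
  0x21 ⊕ 0x8E = 0xAF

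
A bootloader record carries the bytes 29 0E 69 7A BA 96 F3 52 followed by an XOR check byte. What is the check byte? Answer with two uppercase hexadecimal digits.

B9

XOR the bytes together:
  start with 0x29
  0x29 ⊕ 0x0E = 0x27
  0x27 ⊕ 0x69 = 0x4E
  0x4E ⊕ 0x7A = 0x34
  0x34 ⊕ 0xBA = 0x8E
  0x8E ⊕ 0x96 = 0x18
  0x18 ⊕ 0xF3 = 0xEB
  0xEB ⊕ 0x52 = 0xB9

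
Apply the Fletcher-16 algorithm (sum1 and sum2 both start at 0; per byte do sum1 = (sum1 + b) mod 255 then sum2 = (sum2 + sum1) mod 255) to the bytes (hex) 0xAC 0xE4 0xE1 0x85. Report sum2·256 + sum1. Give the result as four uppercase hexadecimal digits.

AAF8

Running sums (mod 255):
  after byte 0 (0xAC): sum1=172, sum2=172
  after byte 1 (0xE4): sum1=145, sum2=62
  after byte 2 (0xE1): sum1=115, sum2=177
  after byte 3 (0x85): sum1=248, sum2=170
Checksum = sum2·256 + sum1 = 170·256 + 248 = 43768 = 0xAAF8.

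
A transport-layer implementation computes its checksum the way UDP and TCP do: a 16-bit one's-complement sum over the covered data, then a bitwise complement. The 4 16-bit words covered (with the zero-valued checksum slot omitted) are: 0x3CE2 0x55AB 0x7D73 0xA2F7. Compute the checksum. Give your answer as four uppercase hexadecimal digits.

One's-complement addition (fold any carry out of bit 15 back into bit 0):
  0x3CE2 + 0x55AB = 0x0928D
  0x928D + 0x7D73 = 0x11000 → wrap carry → 0x1001
  0x1001 + 0xA2F7 = 0x0B2F8
One's-complement sum = 0xB2F8.
Checksum = ~0xB2F8 & 0xFFFF = 0x4D07.

4D07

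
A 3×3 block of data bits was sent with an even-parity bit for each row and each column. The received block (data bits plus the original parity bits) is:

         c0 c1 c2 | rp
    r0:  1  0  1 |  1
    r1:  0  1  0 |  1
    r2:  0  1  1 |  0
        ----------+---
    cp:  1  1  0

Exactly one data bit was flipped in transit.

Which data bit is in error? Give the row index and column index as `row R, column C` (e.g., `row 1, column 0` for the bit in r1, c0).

Recompute each row's even parity and compare to rp:
  r0: data parity 0, sent rp 1 → mismatch
  r1: data parity 1, sent rp 1 → ok
  r2: data parity 0, sent rp 0 → ok
Recompute each column's even parity and compare to cp:
  c0: data parity 1, sent cp 1 → ok
  c1: data parity 0, sent cp 1 → mismatch
  c2: data parity 0, sent cp 0 → ok
Exactly one row (r0) and one column (c1) fail → the flipped bit is at their intersection.

row 0, column 1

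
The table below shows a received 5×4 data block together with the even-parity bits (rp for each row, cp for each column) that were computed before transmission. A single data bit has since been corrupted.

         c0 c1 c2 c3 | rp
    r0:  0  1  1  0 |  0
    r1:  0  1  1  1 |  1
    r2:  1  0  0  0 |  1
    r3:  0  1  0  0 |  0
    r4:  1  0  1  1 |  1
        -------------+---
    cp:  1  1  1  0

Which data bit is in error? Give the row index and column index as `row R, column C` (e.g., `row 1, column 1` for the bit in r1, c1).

Recompute each row's even parity and compare to rp:
  r0: data parity 0, sent rp 0 → ok
  r1: data parity 1, sent rp 1 → ok
  r2: data parity 1, sent rp 1 → ok
  r3: data parity 1, sent rp 0 → mismatch
  r4: data parity 1, sent rp 1 → ok
Recompute each column's even parity and compare to cp:
  c0: data parity 0, sent cp 1 → mismatch
  c1: data parity 1, sent cp 1 → ok
  c2: data parity 1, sent cp 1 → ok
  c3: data parity 0, sent cp 0 → ok
Exactly one row (r3) and one column (c0) fail → the flipped bit is at their intersection.

row 3, column 0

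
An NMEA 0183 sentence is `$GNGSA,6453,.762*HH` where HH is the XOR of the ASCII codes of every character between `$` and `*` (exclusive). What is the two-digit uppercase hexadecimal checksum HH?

XOR the ASCII codes of the payload characters:
  'G' = 0x47 → acc = 0x47
  'N' = 0x4E → acc = 0x09
  'G' = 0x47 → acc = 0x4E
  'S' = 0x53 → acc = 0x1D
  'A' = 0x41 → acc = 0x5C
  ',' = 0x2C → acc = 0x70
  '6' = 0x36 → acc = 0x46
  '4' = 0x34 → acc = 0x72
  '5' = 0x35 → acc = 0x47
  '3' = 0x33 → acc = 0x74
  ',' = 0x2C → acc = 0x58
  '.' = 0x2E → acc = 0x76
  '7' = 0x37 → acc = 0x41
  '6' = 0x36 → acc = 0x77
  '2' = 0x32 → acc = 0x45
Checksum = 0x45.

45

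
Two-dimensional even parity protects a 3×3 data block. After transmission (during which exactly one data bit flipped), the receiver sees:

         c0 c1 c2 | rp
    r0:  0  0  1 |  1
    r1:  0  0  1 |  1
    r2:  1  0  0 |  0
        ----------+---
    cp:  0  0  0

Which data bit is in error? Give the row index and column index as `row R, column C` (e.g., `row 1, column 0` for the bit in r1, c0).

row 2, column 0

Recompute each row's even parity and compare to rp:
  r0: data parity 1, sent rp 1 → ok
  r1: data parity 1, sent rp 1 → ok
  r2: data parity 1, sent rp 0 → mismatch
Recompute each column's even parity and compare to cp:
  c0: data parity 1, sent cp 0 → mismatch
  c1: data parity 0, sent cp 0 → ok
  c2: data parity 0, sent cp 0 → ok
Exactly one row (r2) and one column (c0) fail → the flipped bit is at their intersection.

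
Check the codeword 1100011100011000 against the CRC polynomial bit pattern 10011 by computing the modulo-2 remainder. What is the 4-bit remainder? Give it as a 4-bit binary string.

1011

Modulo-2 division of 1100011100011000 by 10011:
  pos 0: 11000 XOR 10011 = 01011
  pos 1: 10111 XOR 10011 = 00100
  pos 3: 10011 XOR 10011 = 00000
  pos 11: 11000 XOR 10011 = 01011
Remainder = 1011 (nonzero — an error is detected).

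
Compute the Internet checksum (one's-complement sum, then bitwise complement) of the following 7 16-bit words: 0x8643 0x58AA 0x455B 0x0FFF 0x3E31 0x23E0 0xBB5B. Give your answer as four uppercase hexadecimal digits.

AE4A

One's-complement addition (fold any carry out of bit 15 back into bit 0):
  0x8643 + 0x58AA = 0x0DEED
  0xDEED + 0x455B = 0x12448 → wrap carry → 0x2449
  0x2449 + 0x0FFF = 0x03448
  0x3448 + 0x3E31 = 0x07279
  0x7279 + 0x23E0 = 0x09659
  0x9659 + 0xBB5B = 0x151B4 → wrap carry → 0x51B5
One's-complement sum = 0x51B5.
Checksum = ~0x51B5 & 0xFFFF = 0xAE4A.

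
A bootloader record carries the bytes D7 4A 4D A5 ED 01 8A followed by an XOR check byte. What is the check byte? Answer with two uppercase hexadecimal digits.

13

XOR the bytes together:
  start with 0xD7
  0xD7 ⊕ 0x4A = 0x9D
  0x9D ⊕ 0x4D = 0xD0
  0xD0 ⊕ 0xA5 = 0x75
  0x75 ⊕ 0xED = 0x98
  0x98 ⊕ 0x01 = 0x99
  0x99 ⊕ 0x8A = 0x13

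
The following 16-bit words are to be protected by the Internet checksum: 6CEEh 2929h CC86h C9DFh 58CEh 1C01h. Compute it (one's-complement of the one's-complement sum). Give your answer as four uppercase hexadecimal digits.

5EB2

One's-complement addition (fold any carry out of bit 15 back into bit 0):
  0x6CEE + 0x2929 = 0x09617
  0x9617 + 0xCC86 = 0x1629D → wrap carry → 0x629E
  0x629E + 0xC9DF = 0x12C7D → wrap carry → 0x2C7E
  0x2C7E + 0x58CE = 0x0854C
  0x854C + 0x1C01 = 0x0A14D
One's-complement sum = 0xA14D.
Checksum = ~0xA14D & 0xFFFF = 0x5EB2.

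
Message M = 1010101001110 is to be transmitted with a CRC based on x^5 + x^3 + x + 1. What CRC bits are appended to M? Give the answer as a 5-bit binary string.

01000

Append 5 zeros: 101010100111000000. Divide by 101011 (XOR where the leading bit is 1):
  pos 0: 101010 XOR 101011 = 000001
  pos 5: 110011 XOR 101011 = 011000
  pos 6: 110001 XOR 101011 = 011010
  pos 7: 110100 XOR 101011 = 011111
  pos 8: 111110 XOR 101011 = 010101
  pos 9: 101010 XOR 101011 = 000001
Remainder (last 5 bits) = 01000. This is the CRC / FCS.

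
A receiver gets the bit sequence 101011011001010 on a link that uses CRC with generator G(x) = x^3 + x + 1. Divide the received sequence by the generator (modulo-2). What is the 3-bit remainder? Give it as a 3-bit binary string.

Modulo-2 division of 101011011001010 by 1011:
  pos 0: 1010 XOR 1011 = 0001
  pos 3: 1110 XOR 1011 = 0101
  pos 4: 1011 XOR 1011 = 0000
  pos 8: 1001 XOR 1011 = 0010
  pos 10: 1001 XOR 1011 = 0010
Remainder = 100 (nonzero — an error is detected).

100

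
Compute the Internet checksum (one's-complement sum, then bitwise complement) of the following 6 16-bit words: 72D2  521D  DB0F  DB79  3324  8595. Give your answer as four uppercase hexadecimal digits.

One's-complement addition (fold any carry out of bit 15 back into bit 0):
  0x72D2 + 0x521D = 0x0C4EF
  0xC4EF + 0xDB0F = 0x19FFE → wrap carry → 0x9FFF
  0x9FFF + 0xDB79 = 0x17B78 → wrap carry → 0x7B79
  0x7B79 + 0x3324 = 0x0AE9D
  0xAE9D + 0x8595 = 0x13432 → wrap carry → 0x3433
One's-complement sum = 0x3433.
Checksum = ~0x3433 & 0xFFFF = 0xCBCC.

CBCC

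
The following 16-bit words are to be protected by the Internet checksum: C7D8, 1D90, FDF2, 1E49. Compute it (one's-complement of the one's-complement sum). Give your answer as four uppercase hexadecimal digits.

FE5A

One's-complement addition (fold any carry out of bit 15 back into bit 0):
  0xC7D8 + 0x1D90 = 0x0E568
  0xE568 + 0xFDF2 = 0x1E35A → wrap carry → 0xE35B
  0xE35B + 0x1E49 = 0x101A4 → wrap carry → 0x01A5
One's-complement sum = 0x01A5.
Checksum = ~0x01A5 & 0xFFFF = 0xFE5A.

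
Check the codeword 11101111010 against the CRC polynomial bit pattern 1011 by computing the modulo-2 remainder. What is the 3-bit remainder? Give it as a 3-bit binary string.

000

Modulo-2 division of 11101111010 by 1011:
  pos 0: 1110 XOR 1011 = 0101
  pos 1: 1011 XOR 1011 = 0000
  pos 5: 1110 XOR 1011 = 0101
  pos 6: 1011 XOR 1011 = 0000
Remainder = 000 (zero — the frame passes the CRC check).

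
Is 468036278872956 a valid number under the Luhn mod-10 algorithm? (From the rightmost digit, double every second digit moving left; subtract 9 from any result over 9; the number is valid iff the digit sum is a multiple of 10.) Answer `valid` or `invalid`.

valid

From the right, keep odd positions and double even positions (subtract 9 from any doubled value over 9):
  doubled (positions 2,4,...): 1 4 7 5 3 0 3 → sum 23
  kept (positions 1,3,...): 6 9 7 8 2 3 8 4 → sum 47
Total = 70.
70 mod 10 = 0, so the number is valid.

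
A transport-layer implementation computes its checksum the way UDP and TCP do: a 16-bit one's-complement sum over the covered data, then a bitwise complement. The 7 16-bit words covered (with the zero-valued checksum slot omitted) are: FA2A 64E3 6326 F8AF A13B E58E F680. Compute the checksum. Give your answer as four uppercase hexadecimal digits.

C7CF

One's-complement addition (fold any carry out of bit 15 back into bit 0):
  0xFA2A + 0x64E3 = 0x15F0D → wrap carry → 0x5F0E
  0x5F0E + 0x6326 = 0x0C234
  0xC234 + 0xF8AF = 0x1BAE3 → wrap carry → 0xBAE4
  0xBAE4 + 0xA13B = 0x15C1F → wrap carry → 0x5C20
  0x5C20 + 0xE58E = 0x141AE → wrap carry → 0x41AF
  0x41AF + 0xF680 = 0x1382F → wrap carry → 0x3830
One's-complement sum = 0x3830.
Checksum = ~0x3830 & 0xFFFF = 0xC7CF.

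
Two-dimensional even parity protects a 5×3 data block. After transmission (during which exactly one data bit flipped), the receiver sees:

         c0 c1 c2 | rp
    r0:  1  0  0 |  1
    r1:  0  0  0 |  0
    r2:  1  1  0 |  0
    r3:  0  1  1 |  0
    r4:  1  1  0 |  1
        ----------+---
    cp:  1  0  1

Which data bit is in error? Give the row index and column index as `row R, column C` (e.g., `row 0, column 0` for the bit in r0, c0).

Recompute each row's even parity and compare to rp:
  r0: data parity 1, sent rp 1 → ok
  r1: data parity 0, sent rp 0 → ok
  r2: data parity 0, sent rp 0 → ok
  r3: data parity 0, sent rp 0 → ok
  r4: data parity 0, sent rp 1 → mismatch
Recompute each column's even parity and compare to cp:
  c0: data parity 1, sent cp 1 → ok
  c1: data parity 1, sent cp 0 → mismatch
  c2: data parity 1, sent cp 1 → ok
Exactly one row (r4) and one column (c1) fail → the flipped bit is at their intersection.

row 4, column 1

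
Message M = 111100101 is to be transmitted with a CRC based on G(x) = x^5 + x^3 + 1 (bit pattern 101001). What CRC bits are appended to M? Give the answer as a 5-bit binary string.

10011

Append 5 zeros: 11110010100000. Divide by 101001 (XOR where the leading bit is 1):
  pos 0: 111100 XOR 101001 = 010101
  pos 1: 101011 XOR 101001 = 000010
  pos 5: 100100 XOR 101001 = 001101
  pos 7: 110100 XOR 101001 = 011101
  pos 8: 111010 XOR 101001 = 010011
Remainder (last 5 bits) = 10011. This is the CRC / FCS.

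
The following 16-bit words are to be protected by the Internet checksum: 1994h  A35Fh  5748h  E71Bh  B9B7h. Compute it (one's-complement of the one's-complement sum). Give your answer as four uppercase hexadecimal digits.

One's-complement addition (fold any carry out of bit 15 back into bit 0):
  0x1994 + 0xA35F = 0x0BCF3
  0xBCF3 + 0x5748 = 0x1143B → wrap carry → 0x143C
  0x143C + 0xE71B = 0x0FB57
  0xFB57 + 0xB9B7 = 0x1B50E → wrap carry → 0xB50F
One's-complement sum = 0xB50F.
Checksum = ~0xB50F & 0xFFFF = 0x4AF0.

4AF0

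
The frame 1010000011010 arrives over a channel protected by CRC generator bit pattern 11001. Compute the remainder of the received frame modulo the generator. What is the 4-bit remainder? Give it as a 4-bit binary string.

Modulo-2 division of 1010000011010 by 11001:
  pos 0: 10100 XOR 11001 = 01101
  pos 1: 11010 XOR 11001 = 00011
  pos 4: 11001 XOR 11001 = 00000
Remainder = 1010 (nonzero — an error is detected).

1010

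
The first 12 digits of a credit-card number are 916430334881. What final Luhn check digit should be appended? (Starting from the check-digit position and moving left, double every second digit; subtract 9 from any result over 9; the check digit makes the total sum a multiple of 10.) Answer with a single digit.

2

Partial digits right→left: 1 8 8 4 3 3 0 3 4 6 1 9
Double every second digit counting from the check-digit position (so the 1st, 3rd, 5th, ... of the partial from the right).
  doubled (with −9 where >9): 2 7 6 0 8 2 → sum 25
  kept as-is: 8 4 3 3 6 9 → sum 33
Total = 25 + 33 = 58.
Check digit = (10 − (58 mod 10)) mod 10 = 2.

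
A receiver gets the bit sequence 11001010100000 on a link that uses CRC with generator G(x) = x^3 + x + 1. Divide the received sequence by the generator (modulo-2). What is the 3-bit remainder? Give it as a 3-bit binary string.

Modulo-2 division of 11001010100000 by 1011:
  pos 0: 1100 XOR 1011 = 0111
  pos 1: 1111 XOR 1011 = 0100
  pos 2: 1000 XOR 1011 = 0011
  pos 4: 1110 XOR 1011 = 0101
  pos 5: 1011 XOR 1011 = 0000
Remainder = 000 (zero — the frame passes the CRC check).

000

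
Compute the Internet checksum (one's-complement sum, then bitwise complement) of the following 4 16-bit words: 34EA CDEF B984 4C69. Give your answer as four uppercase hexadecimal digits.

One's-complement addition (fold any carry out of bit 15 back into bit 0):
  0x34EA + 0xCDEF = 0x102D9 → wrap carry → 0x02DA
  0x02DA + 0xB984 = 0x0BC5E
  0xBC5E + 0x4C69 = 0x108C7 → wrap carry → 0x08C8
One's-complement sum = 0x08C8.
Checksum = ~0x08C8 & 0xFFFF = 0xF737.

F737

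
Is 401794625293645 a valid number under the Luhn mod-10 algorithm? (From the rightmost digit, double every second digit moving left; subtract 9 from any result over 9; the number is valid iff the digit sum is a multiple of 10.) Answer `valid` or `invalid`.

valid

From the right, keep odd positions and double even positions (subtract 9 from any doubled value over 9):
  doubled (positions 2,4,...): 8 6 4 4 8 5 0 → sum 35
  kept (positions 1,3,...): 5 6 9 5 6 9 1 4 → sum 45
Total = 80.
80 mod 10 = 0, so the number is valid.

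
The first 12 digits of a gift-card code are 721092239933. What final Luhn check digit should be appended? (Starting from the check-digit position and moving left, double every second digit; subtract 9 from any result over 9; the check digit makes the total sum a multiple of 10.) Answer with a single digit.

0

Partial digits right→left: 3 3 9 9 3 2 2 9 0 1 2 7
Double every second digit counting from the check-digit position (so the 1st, 3rd, 5th, ... of the partial from the right).
  doubled (with −9 where >9): 6 9 6 4 0 4 → sum 29
  kept as-is: 3 9 2 9 1 7 → sum 31
Total = 29 + 31 = 60.
Check digit = (10 − (60 mod 10)) mod 10 = 0.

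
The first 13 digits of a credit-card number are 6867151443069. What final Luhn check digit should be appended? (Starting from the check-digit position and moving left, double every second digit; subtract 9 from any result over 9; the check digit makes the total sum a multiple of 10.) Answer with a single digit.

Partial digits right→left: 9 6 0 3 4 4 1 5 1 7 6 8 6
Double every second digit counting from the check-digit position (so the 1st, 3rd, 5th, ... of the partial from the right).
  doubled (with −9 where >9): 9 0 8 2 2 3 3 → sum 27
  kept as-is: 6 3 4 5 7 8 → sum 33
Total = 27 + 33 = 60.
Check digit = (10 − (60 mod 10)) mod 10 = 0.

0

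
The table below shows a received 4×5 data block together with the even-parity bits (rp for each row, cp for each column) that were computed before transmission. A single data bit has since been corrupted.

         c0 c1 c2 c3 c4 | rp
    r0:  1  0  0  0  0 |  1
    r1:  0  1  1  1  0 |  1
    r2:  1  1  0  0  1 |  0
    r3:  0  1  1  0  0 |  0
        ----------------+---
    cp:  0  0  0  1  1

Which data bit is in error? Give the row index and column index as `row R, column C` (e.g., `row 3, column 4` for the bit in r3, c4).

Recompute each row's even parity and compare to rp:
  r0: data parity 1, sent rp 1 → ok
  r1: data parity 1, sent rp 1 → ok
  r2: data parity 1, sent rp 0 → mismatch
  r3: data parity 0, sent rp 0 → ok
Recompute each column's even parity and compare to cp:
  c0: data parity 0, sent cp 0 → ok
  c1: data parity 1, sent cp 0 → mismatch
  c2: data parity 0, sent cp 0 → ok
  c3: data parity 1, sent cp 1 → ok
  c4: data parity 1, sent cp 1 → ok
Exactly one row (r2) and one column (c1) fail → the flipped bit is at their intersection.

row 2, column 1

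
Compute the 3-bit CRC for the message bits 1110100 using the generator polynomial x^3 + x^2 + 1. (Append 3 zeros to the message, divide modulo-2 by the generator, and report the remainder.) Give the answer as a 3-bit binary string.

100

Append 3 zeros: 1110100000. Divide by 1101 (XOR where the leading bit is 1):
  pos 0: 1110 XOR 1101 = 0011
  pos 2: 1110 XOR 1101 = 0011
  pos 4: 1100 XOR 1101 = 0001
Remainder (last 3 bits) = 100. This is the CRC / FCS.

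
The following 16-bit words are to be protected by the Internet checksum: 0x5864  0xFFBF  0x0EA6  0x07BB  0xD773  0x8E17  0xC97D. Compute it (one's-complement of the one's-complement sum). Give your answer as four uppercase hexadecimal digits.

6271

One's-complement addition (fold any carry out of bit 15 back into bit 0):
  0x5864 + 0xFFBF = 0x15823 → wrap carry → 0x5824
  0x5824 + 0x0EA6 = 0x066CA
  0x66CA + 0x07BB = 0x06E85
  0x6E85 + 0xD773 = 0x145F8 → wrap carry → 0x45F9
  0x45F9 + 0x8E17 = 0x0D410
  0xD410 + 0xC97D = 0x19D8D → wrap carry → 0x9D8E
One's-complement sum = 0x9D8E.
Checksum = ~0x9D8E & 0xFFFF = 0x6271.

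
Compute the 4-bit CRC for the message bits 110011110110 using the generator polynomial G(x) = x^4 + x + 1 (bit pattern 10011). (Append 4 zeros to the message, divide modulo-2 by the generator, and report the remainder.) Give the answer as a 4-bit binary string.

Append 4 zeros: 1100111101100000. Divide by 10011 (XOR where the leading bit is 1):
  pos 0: 11001 XOR 10011 = 01010
  pos 1: 10101 XOR 10011 = 00110
  pos 3: 11011 XOR 10011 = 01000
  pos 4: 10000 XOR 10011 = 00011
  pos 7: 11110 XOR 10011 = 01101
  pos 8: 11010 XOR 10011 = 01001
  pos 9: 10010 XOR 10011 = 00001
Remainder (last 4 bits) = 0100. This is the CRC / FCS.

0100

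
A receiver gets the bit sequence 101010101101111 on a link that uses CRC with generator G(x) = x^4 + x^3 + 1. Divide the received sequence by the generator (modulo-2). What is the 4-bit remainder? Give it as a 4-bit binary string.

Modulo-2 division of 101010101101111 by 11001:
  pos 0: 10101 XOR 11001 = 01100
  pos 1: 11000 XOR 11001 = 00001
  pos 5: 11011 XOR 11001 = 00010
  pos 8: 10011 XOR 11001 = 01010
  pos 9: 10101 XOR 11001 = 01100
  pos 10: 11001 XOR 11001 = 00000
Remainder = 0000 (zero — the frame passes the CRC check).

0000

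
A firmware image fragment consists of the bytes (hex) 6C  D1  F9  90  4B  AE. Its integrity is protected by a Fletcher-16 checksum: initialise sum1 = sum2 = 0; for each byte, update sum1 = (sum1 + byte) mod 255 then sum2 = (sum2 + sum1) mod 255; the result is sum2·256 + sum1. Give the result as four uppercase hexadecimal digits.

82C2

Running sums (mod 255):
  after byte 0 (6C): sum1=108, sum2=108
  after byte 1 (D1): sum1=62, sum2=170
  after byte 2 (F9): sum1=56, sum2=226
  after byte 3 (90): sum1=200, sum2=171
  after byte 4 (4B): sum1=20, sum2=191
  after byte 5 (AE): sum1=194, sum2=130
Checksum = sum2·256 + sum1 = 130·256 + 194 = 33474 = 0x82C2.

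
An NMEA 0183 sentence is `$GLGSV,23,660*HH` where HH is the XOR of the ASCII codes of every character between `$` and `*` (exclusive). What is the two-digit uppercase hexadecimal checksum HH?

XOR the ASCII codes of the payload characters:
  'G' = 0x47 → acc = 0x47
  'L' = 0x4C → acc = 0x0B
  'G' = 0x47 → acc = 0x4C
  'S' = 0x53 → acc = 0x1F
  'V' = 0x56 → acc = 0x49
  ',' = 0x2C → acc = 0x65
  '2' = 0x32 → acc = 0x57
  '3' = 0x33 → acc = 0x64
  ',' = 0x2C → acc = 0x48
  '6' = 0x36 → acc = 0x7E
  '6' = 0x36 → acc = 0x48
  '0' = 0x30 → acc = 0x78
Checksum = 0x78.

78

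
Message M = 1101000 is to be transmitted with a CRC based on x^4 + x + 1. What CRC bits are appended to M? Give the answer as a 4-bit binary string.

Append 4 zeros: 11010000000. Divide by 10011 (XOR where the leading bit is 1):
  pos 0: 11010 XOR 10011 = 01001
  pos 1: 10010 XOR 10011 = 00001
  pos 5: 10000 XOR 10011 = 00011
Remainder (last 4 bits) = 0110. This is the CRC / FCS.

0110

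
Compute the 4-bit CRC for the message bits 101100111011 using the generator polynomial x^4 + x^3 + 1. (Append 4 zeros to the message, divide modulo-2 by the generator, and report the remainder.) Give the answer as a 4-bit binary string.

Append 4 zeros: 1011001110110000. Divide by 11001 (XOR where the leading bit is 1):
  pos 0: 10110 XOR 11001 = 01111
  pos 1: 11110 XOR 11001 = 00111
  pos 3: 11111 XOR 11001 = 00110
  pos 5: 11010 XOR 11001 = 00011
  pos 8: 11110 XOR 11001 = 00111
  pos 10: 11100 XOR 11001 = 00101
Remainder (last 4 bits) = 1010. This is the CRC / FCS.

1010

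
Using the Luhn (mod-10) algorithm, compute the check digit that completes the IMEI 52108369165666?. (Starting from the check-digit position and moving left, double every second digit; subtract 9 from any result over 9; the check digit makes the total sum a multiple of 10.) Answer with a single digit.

Partial digits right→left: 6 6 6 5 6 1 9 6 3 8 0 1 2 5
Double every second digit counting from the check-digit position (so the 1st, 3rd, 5th, ... of the partial from the right).
  doubled (with −9 where >9): 3 3 3 9 6 0 4 → sum 28
  kept as-is: 6 5 1 6 8 1 5 → sum 32
Total = 28 + 32 = 60.
Check digit = (10 − (60 mod 10)) mod 10 = 0.

0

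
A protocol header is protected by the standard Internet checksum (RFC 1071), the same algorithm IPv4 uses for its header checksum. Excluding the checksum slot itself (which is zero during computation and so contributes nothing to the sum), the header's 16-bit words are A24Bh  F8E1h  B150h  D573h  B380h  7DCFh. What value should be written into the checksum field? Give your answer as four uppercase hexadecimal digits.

ACBD

One's-complement addition (fold any carry out of bit 15 back into bit 0):
  0xA24B + 0xF8E1 = 0x19B2C → wrap carry → 0x9B2D
  0x9B2D + 0xB150 = 0x14C7D → wrap carry → 0x4C7E
  0x4C7E + 0xD573 = 0x121F1 → wrap carry → 0x21F2
  0x21F2 + 0xB380 = 0x0D572
  0xD572 + 0x7DCF = 0x15341 → wrap carry → 0x5342
One's-complement sum = 0x5342.
Checksum = ~0x5342 & 0xFFFF = 0xACBD.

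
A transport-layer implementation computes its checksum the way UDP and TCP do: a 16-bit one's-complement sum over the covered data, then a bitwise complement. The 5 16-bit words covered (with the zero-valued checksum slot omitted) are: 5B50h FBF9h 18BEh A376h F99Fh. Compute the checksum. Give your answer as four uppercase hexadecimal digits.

One's-complement addition (fold any carry out of bit 15 back into bit 0):
  0x5B50 + 0xFBF9 = 0x15749 → wrap carry → 0x574A
  0x574A + 0x18BE = 0x07008
  0x7008 + 0xA376 = 0x1137E → wrap carry → 0x137F
  0x137F + 0xF99F = 0x10D1E → wrap carry → 0x0D1F
One's-complement sum = 0x0D1F.
Checksum = ~0x0D1F & 0xFFFF = 0xF2E0.

F2E0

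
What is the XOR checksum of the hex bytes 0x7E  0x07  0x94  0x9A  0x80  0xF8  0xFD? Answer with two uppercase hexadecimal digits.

XOR the bytes together:
  start with 0x7E
  0x7E ⊕ 0x07 = 0x79
  0x79 ⊕ 0x94 = 0xED
  0xED ⊕ 0x9A = 0x77
  0x77 ⊕ 0x80 = 0xF7
  0xF7 ⊕ 0xF8 = 0x0F
  0x0F ⊕ 0xFD = 0xF2

F2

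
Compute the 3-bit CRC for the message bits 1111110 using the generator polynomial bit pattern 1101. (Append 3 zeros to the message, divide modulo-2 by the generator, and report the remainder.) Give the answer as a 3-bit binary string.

Append 3 zeros: 1111110000. Divide by 1101 (XOR where the leading bit is 1):
  pos 0: 1111 XOR 1101 = 0010
  pos 2: 1011 XOR 1101 = 0110
  pos 3: 1100 XOR 1101 = 0001
  pos 6: 1000 XOR 1101 = 0101
Remainder (last 3 bits) = 101. This is the CRC / FCS.

101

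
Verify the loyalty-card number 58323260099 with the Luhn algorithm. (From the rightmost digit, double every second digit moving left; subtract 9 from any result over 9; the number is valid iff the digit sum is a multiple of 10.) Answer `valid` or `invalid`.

From the right, keep odd positions and double even positions (subtract 9 from any doubled value over 9):
  doubled (positions 2,4,...): 9 0 4 4 7 → sum 24
  kept (positions 1,3,...): 9 0 6 3 3 5 → sum 26
Total = 50.
50 mod 10 = 0, so the number is valid.

valid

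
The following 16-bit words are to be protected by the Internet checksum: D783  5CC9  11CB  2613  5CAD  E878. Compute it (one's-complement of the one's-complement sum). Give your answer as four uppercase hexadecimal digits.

One's-complement addition (fold any carry out of bit 15 back into bit 0):
  0xD783 + 0x5CC9 = 0x1344C → wrap carry → 0x344D
  0x344D + 0x11CB = 0x04618
  0x4618 + 0x2613 = 0x06C2B
  0x6C2B + 0x5CAD = 0x0C8D8
  0xC8D8 + 0xE878 = 0x1B150 → wrap carry → 0xB151
One's-complement sum = 0xB151.
Checksum = ~0xB151 & 0xFFFF = 0x4EAE.

4EAE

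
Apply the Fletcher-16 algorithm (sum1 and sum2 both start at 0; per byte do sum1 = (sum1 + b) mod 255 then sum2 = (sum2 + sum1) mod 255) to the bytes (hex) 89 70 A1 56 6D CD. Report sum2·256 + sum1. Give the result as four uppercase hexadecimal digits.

Running sums (mod 255):
  after byte 0 (89): sum1=137, sum2=137
  after byte 1 (70): sum1=249, sum2=131
  after byte 2 (A1): sum1=155, sum2=31
  after byte 3 (56): sum1=241, sum2=17
  after byte 4 (6D): sum1=95, sum2=112
  after byte 5 (CD): sum1=45, sum2=157
Checksum = sum2·256 + sum1 = 157·256 + 45 = 40237 = 0x9D2D.

9D2D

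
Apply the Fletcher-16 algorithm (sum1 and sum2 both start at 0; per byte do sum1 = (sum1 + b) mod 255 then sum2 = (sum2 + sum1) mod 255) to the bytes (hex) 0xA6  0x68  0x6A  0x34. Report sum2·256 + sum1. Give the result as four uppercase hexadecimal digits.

DCAD

Running sums (mod 255):
  after byte 0 (0xA6): sum1=166, sum2=166
  after byte 1 (0x68): sum1=15, sum2=181
  after byte 2 (0x6A): sum1=121, sum2=47
  after byte 3 (0x34): sum1=173, sum2=220
Checksum = sum2·256 + sum1 = 220·256 + 173 = 56493 = 0xDCAD.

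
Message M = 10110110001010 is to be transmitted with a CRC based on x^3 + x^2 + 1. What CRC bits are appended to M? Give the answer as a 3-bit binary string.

000

Append 3 zeros: 10110110001010000. Divide by 1101 (XOR where the leading bit is 1):
  pos 0: 1011 XOR 1101 = 0110
  pos 1: 1100 XOR 1101 = 0001
  pos 4: 1110 XOR 1101 = 0011
  pos 6: 1100 XOR 1101 = 0001
  pos 9: 1101 XOR 1101 = 0000
Remainder (last 3 bits) = 000. This is the CRC / FCS.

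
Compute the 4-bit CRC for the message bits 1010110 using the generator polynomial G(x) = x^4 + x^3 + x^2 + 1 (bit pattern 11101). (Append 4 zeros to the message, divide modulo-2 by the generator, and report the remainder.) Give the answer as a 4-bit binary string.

Append 4 zeros: 10101100000. Divide by 11101 (XOR where the leading bit is 1):
  pos 0: 10101 XOR 11101 = 01000
  pos 1: 10001 XOR 11101 = 01100
  pos 2: 11000 XOR 11101 = 00101
  pos 4: 10100 XOR 11101 = 01001
  pos 5: 10010 XOR 11101 = 01111
  pos 6: 11110 XOR 11101 = 00011
Remainder (last 4 bits) = 0011. This is the CRC / FCS.

0011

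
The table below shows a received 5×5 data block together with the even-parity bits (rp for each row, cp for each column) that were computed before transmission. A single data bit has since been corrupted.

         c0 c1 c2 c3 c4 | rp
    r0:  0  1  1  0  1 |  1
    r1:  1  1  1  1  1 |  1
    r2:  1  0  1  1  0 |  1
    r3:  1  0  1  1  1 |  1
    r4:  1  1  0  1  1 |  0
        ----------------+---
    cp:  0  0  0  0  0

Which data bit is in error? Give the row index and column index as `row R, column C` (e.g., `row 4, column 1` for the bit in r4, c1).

row 3, column 1

Recompute each row's even parity and compare to rp:
  r0: data parity 1, sent rp 1 → ok
  r1: data parity 1, sent rp 1 → ok
  r2: data parity 1, sent rp 1 → ok
  r3: data parity 0, sent rp 1 → mismatch
  r4: data parity 0, sent rp 0 → ok
Recompute each column's even parity and compare to cp:
  c0: data parity 0, sent cp 0 → ok
  c1: data parity 1, sent cp 0 → mismatch
  c2: data parity 0, sent cp 0 → ok
  c3: data parity 0, sent cp 0 → ok
  c4: data parity 0, sent cp 0 → ok
Exactly one row (r3) and one column (c1) fail → the flipped bit is at their intersection.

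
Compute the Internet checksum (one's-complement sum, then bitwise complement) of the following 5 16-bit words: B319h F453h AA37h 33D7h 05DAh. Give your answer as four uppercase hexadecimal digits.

One's-complement addition (fold any carry out of bit 15 back into bit 0):
  0xB319 + 0xF453 = 0x1A76C → wrap carry → 0xA76D
  0xA76D + 0xAA37 = 0x151A4 → wrap carry → 0x51A5
  0x51A5 + 0x33D7 = 0x0857C
  0x857C + 0x05DA = 0x08B56
One's-complement sum = 0x8B56.
Checksum = ~0x8B56 & 0xFFFF = 0x74A9.

74A9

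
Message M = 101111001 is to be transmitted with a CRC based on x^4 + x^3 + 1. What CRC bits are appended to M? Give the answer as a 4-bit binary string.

1100

Append 4 zeros: 1011110010000. Divide by 11001 (XOR where the leading bit is 1):
  pos 0: 10111 XOR 11001 = 01110
  pos 1: 11101 XOR 11001 = 00100
  pos 3: 10000 XOR 11001 = 01001
  pos 4: 10011 XOR 11001 = 01010
  pos 5: 10100 XOR 11001 = 01101
  pos 6: 11010 XOR 11001 = 00011
Remainder (last 4 bits) = 1100. This is the CRC / FCS.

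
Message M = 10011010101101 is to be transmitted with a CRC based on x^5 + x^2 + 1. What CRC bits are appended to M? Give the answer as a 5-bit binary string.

Append 5 zeros: 1001101010110100000. Divide by 100101 (XOR where the leading bit is 1):
  pos 0: 100110 XOR 100101 = 000011
  pos 4: 111010 XOR 100101 = 011111
  pos 5: 111111 XOR 100101 = 011010
  pos 6: 110101 XOR 100101 = 010000
  pos 7: 100000 XOR 100101 = 000101
  pos 10: 101100 XOR 100101 = 001001
  pos 12: 100100 XOR 100101 = 000001
Remainder (last 5 bits) = 00010. This is the CRC / FCS.

00010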